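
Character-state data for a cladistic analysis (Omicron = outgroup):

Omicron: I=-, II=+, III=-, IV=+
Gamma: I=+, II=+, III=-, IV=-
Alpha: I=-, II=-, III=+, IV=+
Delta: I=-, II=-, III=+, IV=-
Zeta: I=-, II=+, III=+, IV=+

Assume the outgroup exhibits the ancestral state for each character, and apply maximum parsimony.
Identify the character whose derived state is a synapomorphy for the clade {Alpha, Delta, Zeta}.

III

Character polarity is set by the outgroup: the derived state is whichever differs from the outgroup's state, so for II, IV the derived state is '-', and for the remaining characters it is '+'.
I (derived state '+') is unique to Gamma (autapomorphy; uninformative for grouping).
Only Alpha and Delta show the derived state '-' for II, supporting them as a clade.
III: derived state '+' in Alpha, Delta, and Zeta only — synapomorphy for {Alpha, Delta, Zeta}.
IV (state '-') occurs in Delta and Gamma but conflicts with the nesting implied by the other characters — most parsimoniously interpreted as homoplasy.
Most parsimonious ingroup topology: (Gamma,((Alpha,Delta),Zeta)).
The clade {Alpha, Delta, Zeta} is supported by III: its derived state '+' occurs in exactly those taxa and in no other taxon (including the outgroup).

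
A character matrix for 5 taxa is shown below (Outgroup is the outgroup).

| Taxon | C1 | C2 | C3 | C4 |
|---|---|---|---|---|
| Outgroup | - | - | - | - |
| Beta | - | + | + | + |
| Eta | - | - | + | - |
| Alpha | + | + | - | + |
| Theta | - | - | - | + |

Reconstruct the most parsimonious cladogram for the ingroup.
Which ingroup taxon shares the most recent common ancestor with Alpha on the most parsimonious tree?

Beta

The outgroup has state '-' for every character, so '+' is the derived state throughout.
C1: derived state '+' in Alpha only — an autapomorphy, so it tells us nothing about relationships among taxa.
Only Alpha and Beta show the derived state '+' for C2, supporting them as a clade.
C3 (state '+') occurs in Beta and Eta but conflicts with the nesting implied by the other characters — most parsimoniously interpreted as homoplasy.
C4: derived state '+' in Alpha, Beta, and Theta only — synapomorphy for {Alpha, Beta, Theta}.
Most parsimonious ingroup topology: (((Beta,Alpha),Theta),Eta).
Alpha and Beta form a cherry on this tree, so they are sister taxa.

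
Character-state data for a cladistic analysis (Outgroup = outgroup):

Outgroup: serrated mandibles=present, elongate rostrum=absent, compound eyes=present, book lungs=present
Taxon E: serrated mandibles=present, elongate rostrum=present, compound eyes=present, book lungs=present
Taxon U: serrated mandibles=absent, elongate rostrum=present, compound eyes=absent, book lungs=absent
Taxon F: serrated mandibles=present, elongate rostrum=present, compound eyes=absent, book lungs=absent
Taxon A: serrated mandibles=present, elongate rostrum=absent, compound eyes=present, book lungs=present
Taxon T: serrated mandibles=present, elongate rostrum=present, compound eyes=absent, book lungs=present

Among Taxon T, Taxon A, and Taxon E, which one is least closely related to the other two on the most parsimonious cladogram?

Taxon A

Character polarity is set by the outgroup: the derived state is whichever differs from the outgroup's state, so for serrated mandibles, compound eyes, book lungs the derived state is 'absent', and for the remaining characters it is 'present'.
serrated mandibles: derived state 'absent' in Taxon U only — an autapomorphy, so it tells us nothing about relationships among taxa.
elongate rostrum (derived state 'present') is shared by Taxon E, Taxon F, Taxon T, and Taxon U — a synapomorphy uniting that clade.
Only Taxon F, Taxon T, and Taxon U show the derived state 'absent' for compound eyes, supporting them as a clade.
Only Taxon F and Taxon U show the derived state 'absent' for book lungs, supporting them as a clade.
Most parsimonious ingroup topology: ((Taxon E,((Taxon U,Taxon F),Taxon T)),Taxon A).
Taxon T and Taxon E share a more recent common ancestor with each other than either does with Taxon A, so Taxon A is the least closely related of the three.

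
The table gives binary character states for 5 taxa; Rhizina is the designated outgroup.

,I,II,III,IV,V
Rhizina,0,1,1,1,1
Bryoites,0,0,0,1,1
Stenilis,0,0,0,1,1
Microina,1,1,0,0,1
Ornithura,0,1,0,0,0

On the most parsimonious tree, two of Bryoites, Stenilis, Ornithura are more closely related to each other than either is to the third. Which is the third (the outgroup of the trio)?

Ornithura

Character polarity is set by the outgroup: the derived state is whichever differs from the outgroup's state, so for II, III, IV, V the derived state is '0', and for the remaining characters it is '1'.
I (derived state '1') is unique to Microina (autapomorphy; uninformative for grouping).
II: derived state '0' in Bryoites and Stenilis only — synapomorphy for {Bryoites, Stenilis}.
All ingroup taxa share the derived state '0' for III; it defines the ingroup but does not resolve relationships within it.
Only Microina and Ornithura show the derived state '0' for IV, supporting them as a clade.
V: derived state '0' in Ornithura only — an autapomorphy, so it tells us nothing about relationships among taxa.
Most parsimonious ingroup topology: ((Bryoites,Stenilis),(Microina,Ornithura)).
Bryoites and Stenilis share a more recent common ancestor with each other than either does with Ornithura, so Ornithura is the least closely related of the three.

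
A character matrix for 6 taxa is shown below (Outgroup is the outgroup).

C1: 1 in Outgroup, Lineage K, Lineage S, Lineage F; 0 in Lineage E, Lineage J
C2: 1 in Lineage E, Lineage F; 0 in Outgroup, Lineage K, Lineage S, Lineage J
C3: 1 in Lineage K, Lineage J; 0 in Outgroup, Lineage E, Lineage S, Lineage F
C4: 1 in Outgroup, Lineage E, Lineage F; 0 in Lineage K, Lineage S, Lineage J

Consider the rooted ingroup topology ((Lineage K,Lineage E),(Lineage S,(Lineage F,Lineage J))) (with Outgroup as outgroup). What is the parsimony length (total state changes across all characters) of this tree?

9

Map each character onto ((Lineage K,Lineage E),(Lineage S,(Lineage F,Lineage J))) (rooted by Outgroup) and count the minimum state changes it requires (Fitch parsimony):
C1: 2; C2: 2; C3: 2; C4: 3.
Total tree length = 9.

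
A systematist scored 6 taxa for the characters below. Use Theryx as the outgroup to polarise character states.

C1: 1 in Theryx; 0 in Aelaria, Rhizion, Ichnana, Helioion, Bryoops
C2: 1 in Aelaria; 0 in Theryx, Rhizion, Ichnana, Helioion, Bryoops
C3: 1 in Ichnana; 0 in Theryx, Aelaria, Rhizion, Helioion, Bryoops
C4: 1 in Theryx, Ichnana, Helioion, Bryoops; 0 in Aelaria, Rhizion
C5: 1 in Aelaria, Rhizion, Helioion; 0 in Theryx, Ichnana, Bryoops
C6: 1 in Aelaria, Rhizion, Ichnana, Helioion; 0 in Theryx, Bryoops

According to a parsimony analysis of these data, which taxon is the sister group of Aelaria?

Character polarity is set by the outgroup: the derived state is whichever differs from the outgroup's state, so for C1, C4 the derived state is '0', and for the remaining characters it is '1'.
All ingroup taxa share the derived state '0' for C1; it defines the ingroup but does not resolve relationships within it.
C2: derived state '1' in Aelaria only — an autapomorphy, so it tells us nothing about relationships among taxa.
C3 (derived state '1') is unique to Ichnana (autapomorphy; uninformative for grouping).
Only Aelaria and Rhizion show the derived state '0' for C4, supporting them as a clade.
Only Aelaria, Helioion, and Rhizion show the derived state '1' for C5, supporting them as a clade.
Only Aelaria, Helioion, Ichnana, and Rhizion show the derived state '1' for C6, supporting them as a clade.
Most parsimonious ingroup topology: ((((Aelaria,Rhizion),Helioion),Ichnana),Bryoops).
Aelaria and Rhizion form a cherry on this tree, so they are sister taxa.

Rhizion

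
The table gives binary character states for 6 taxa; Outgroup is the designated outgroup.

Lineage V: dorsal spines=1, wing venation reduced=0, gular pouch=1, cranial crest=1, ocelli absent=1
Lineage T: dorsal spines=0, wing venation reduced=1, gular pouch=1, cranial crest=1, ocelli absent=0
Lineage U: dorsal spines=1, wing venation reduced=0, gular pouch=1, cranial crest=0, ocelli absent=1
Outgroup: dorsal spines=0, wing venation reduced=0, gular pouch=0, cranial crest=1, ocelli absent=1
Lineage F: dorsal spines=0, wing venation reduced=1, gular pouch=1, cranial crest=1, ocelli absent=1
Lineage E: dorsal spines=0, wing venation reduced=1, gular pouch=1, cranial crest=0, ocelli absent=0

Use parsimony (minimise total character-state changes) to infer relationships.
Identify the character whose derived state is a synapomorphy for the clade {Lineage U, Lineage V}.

dorsal spines

Character polarity is set by the outgroup: the derived state is whichever differs from the outgroup's state, so for cranial crest, ocelli absent the derived state is '0', and for the remaining characters it is '1'.
dorsal spines: derived state '1' in Lineage U and Lineage V only — synapomorphy for {Lineage U, Lineage V}.
wing venation reduced (derived state '1') is shared by Lineage E, Lineage F, and Lineage T — a synapomorphy uniting that clade.
All ingroup taxa share the derived state '1' for gular pouch; it defines the ingroup but does not resolve relationships within it.
cranial crest (state '0') occurs in Lineage E and Lineage U but conflicts with the nesting implied by the other characters — most parsimoniously interpreted as homoplasy.
Only Lineage E and Lineage T show the derived state '0' for ocelli absent, supporting them as a clade.
Most parsimonious ingroup topology: ((Lineage F,(Lineage E,Lineage T)),(Lineage U,Lineage V)).
The clade {Lineage U, Lineage V} is supported by dorsal spines: its derived state '1' occurs in exactly those taxa and in no other taxon (including the outgroup).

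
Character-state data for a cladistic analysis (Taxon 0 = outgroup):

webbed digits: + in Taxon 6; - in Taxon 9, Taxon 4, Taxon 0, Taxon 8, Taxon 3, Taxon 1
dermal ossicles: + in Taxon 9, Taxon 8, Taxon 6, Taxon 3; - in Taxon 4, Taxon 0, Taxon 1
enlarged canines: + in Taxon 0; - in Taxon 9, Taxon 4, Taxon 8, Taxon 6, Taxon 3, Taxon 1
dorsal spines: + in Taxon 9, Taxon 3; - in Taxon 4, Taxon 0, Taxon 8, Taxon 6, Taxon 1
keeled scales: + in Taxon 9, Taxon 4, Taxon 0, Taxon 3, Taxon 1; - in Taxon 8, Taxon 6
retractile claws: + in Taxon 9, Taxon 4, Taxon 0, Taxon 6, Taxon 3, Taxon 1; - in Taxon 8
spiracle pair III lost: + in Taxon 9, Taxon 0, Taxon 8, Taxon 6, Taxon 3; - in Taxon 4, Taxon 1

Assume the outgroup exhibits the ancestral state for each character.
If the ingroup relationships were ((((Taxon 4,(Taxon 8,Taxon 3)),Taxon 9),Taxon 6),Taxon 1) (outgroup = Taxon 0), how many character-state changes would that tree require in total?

Map each character onto ((((Taxon 4,(Taxon 8,Taxon 3)),Taxon 9),Taxon 6),Taxon 1) (rooted by Taxon 0) and count the minimum state changes it requires (Fitch parsimony):
webbed digits: 1; dermal ossicles: 2; enlarged canines: 1; dorsal spines: 2; keeled scales: 2; retractile claws: 1; spiracle pair III lost: 2.
Total tree length = 11.

11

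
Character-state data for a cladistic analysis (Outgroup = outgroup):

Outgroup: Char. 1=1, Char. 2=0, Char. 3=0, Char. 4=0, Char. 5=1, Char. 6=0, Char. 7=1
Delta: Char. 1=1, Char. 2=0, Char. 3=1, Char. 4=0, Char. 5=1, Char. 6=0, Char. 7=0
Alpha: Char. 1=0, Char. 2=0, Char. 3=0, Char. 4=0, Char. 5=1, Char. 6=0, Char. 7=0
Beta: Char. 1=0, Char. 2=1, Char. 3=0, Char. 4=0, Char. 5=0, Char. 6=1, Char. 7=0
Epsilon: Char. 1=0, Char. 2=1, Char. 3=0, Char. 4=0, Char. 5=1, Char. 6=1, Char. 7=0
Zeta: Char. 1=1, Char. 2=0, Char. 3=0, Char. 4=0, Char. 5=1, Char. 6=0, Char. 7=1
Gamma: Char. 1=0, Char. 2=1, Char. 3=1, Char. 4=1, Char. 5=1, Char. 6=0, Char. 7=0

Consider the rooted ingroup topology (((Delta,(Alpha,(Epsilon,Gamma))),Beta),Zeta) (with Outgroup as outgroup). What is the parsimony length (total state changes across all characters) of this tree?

Map each character onto (((Delta,(Alpha,(Epsilon,Gamma))),Beta),Zeta) (rooted by Outgroup) and count the minimum state changes it requires (Fitch parsimony):
Char. 1: 2; Char. 2: 2; Char. 3: 2; Char. 4: 1; Char. 5: 1; Char. 6: 2; Char. 7: 1.
Total tree length = 11.

11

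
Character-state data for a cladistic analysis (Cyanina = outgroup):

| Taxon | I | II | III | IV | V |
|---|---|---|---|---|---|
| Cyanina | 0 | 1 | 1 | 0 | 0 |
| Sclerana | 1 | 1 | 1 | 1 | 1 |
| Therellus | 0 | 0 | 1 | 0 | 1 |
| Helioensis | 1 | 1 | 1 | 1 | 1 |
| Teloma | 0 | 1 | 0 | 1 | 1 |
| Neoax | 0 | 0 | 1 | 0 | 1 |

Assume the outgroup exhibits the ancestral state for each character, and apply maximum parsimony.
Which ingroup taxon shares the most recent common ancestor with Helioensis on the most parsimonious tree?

Sclerana

Character polarity is set by the outgroup: the derived state is whichever differs from the outgroup's state, so for II, III the derived state is '0', and for the remaining characters it is '1'.
I (derived state '1') is shared by Helioensis and Sclerana — a synapomorphy uniting that clade.
II: derived state '0' in Neoax and Therellus only — synapomorphy for {Neoax, Therellus}.
III: derived state '0' in Teloma only — an autapomorphy, so it tells us nothing about relationships among taxa.
IV (derived state '1') is shared by Helioensis, Sclerana, and Teloma — a synapomorphy uniting that clade.
V (derived state '1') is shared by all ingroup taxa — unites the whole ingroup.
Most parsimonious ingroup topology: (((Sclerana,Helioensis),Teloma),(Therellus,Neoax)).
Helioensis and Sclerana form a cherry on this tree, so they are sister taxa.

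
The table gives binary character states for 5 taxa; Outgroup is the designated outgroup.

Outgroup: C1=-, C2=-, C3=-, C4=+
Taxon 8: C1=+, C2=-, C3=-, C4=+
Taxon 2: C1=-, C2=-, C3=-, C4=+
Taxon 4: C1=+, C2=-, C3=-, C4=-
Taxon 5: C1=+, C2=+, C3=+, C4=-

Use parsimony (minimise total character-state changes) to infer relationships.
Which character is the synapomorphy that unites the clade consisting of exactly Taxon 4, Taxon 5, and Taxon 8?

C1

Character polarity is set by the outgroup: the derived state is whichever differs from the outgroup's state, so for C4 the derived state is '-', and for the remaining characters it is '+'.
C1: derived state '+' in Taxon 4, Taxon 5, and Taxon 8 only — synapomorphy for {Taxon 4, Taxon 5, Taxon 8}.
C2 (derived state '+') is unique to Taxon 5 (autapomorphy; uninformative for grouping).
C3: derived state '+' in Taxon 5 only — an autapomorphy, so it tells us nothing about relationships among taxa.
C4 (derived state '-') is shared by Taxon 4 and Taxon 5 — a synapomorphy uniting that clade.
Most parsimonious ingroup topology: ((Taxon 8,(Taxon 4,Taxon 5)),Taxon 2).
The clade {Taxon 4, Taxon 5, Taxon 8} is supported by C1: its derived state '+' occurs in exactly those taxa and in no other taxon (including the outgroup).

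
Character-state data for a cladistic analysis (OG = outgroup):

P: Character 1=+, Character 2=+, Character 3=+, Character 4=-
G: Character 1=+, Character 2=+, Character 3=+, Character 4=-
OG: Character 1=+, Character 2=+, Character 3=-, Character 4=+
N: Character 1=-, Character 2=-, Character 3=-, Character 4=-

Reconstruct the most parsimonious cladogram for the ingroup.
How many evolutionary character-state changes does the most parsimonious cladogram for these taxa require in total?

Character polarity is set by the outgroup: the derived state is whichever differs from the outgroup's state, so for Character 1, Character 2, Character 4 the derived state is '-', and for the remaining characters it is '+'.
Character 1 (derived state '-') is unique to N (autapomorphy; uninformative for grouping).
Character 2: derived state '-' in N only — an autapomorphy, so it tells us nothing about relationships among taxa.
Character 3: derived state '+' in G and P only — synapomorphy for {G, P}.
All ingroup taxa share the derived state '-' for Character 4; it defines the ingroup but does not resolve relationships within it.
Most parsimonious ingroup topology: (N,(G,P)).
Changes per character on this tree: Character 1: 1; Character 2: 1; Character 3: 1; Character 4: 1.
Total = 4.

4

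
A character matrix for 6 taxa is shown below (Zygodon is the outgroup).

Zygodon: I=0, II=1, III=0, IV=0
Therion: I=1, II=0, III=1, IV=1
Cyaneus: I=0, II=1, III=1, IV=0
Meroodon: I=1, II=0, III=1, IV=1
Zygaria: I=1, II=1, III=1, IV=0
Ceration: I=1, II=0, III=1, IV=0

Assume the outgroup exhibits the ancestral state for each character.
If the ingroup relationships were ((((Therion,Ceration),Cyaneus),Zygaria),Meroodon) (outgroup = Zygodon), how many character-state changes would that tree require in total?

Map each character onto ((((Therion,Ceration),Cyaneus),Zygaria),Meroodon) (rooted by Zygodon) and count the minimum state changes it requires (Fitch parsimony):
I: 2; II: 2; III: 1; IV: 2.
Total tree length = 7.

7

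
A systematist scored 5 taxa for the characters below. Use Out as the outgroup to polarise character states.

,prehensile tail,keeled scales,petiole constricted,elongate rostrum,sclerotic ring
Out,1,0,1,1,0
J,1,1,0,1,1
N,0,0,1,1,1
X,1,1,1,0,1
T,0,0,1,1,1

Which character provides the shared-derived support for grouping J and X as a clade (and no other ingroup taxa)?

Character polarity is set by the outgroup: the derived state is whichever differs from the outgroup's state, so for prehensile tail, petiole constricted, elongate rostrum the derived state is '0', and for the remaining characters it is '1'.
prehensile tail (derived state '0') is shared by N and T — a synapomorphy uniting that clade.
keeled scales (derived state '1') is shared by J and X — a synapomorphy uniting that clade.
petiole constricted (derived state '0') is unique to J (autapomorphy; uninformative for grouping).
elongate rostrum: derived state '0' in X only — an autapomorphy, so it tells us nothing about relationships among taxa.
sclerotic ring (derived state '1') is shared by all ingroup taxa — unites the whole ingroup.
Most parsimonious ingroup topology: ((J,X),(N,T)).
The clade {J, X} is supported by keeled scales: its derived state '1' occurs in exactly those taxa and in no other taxon (including the outgroup).

keeled scales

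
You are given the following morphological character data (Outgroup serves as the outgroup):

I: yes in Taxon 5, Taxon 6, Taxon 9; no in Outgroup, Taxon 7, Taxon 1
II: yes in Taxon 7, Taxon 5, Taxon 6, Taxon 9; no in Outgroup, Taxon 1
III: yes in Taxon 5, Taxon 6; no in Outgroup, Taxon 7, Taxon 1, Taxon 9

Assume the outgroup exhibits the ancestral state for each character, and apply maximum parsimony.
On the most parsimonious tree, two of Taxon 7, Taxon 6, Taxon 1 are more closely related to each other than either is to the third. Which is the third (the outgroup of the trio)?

The outgroup has state 'no' for every character, so 'yes' is the derived state throughout.
Only Taxon 5, Taxon 6, and Taxon 9 show the derived state 'yes' for I, supporting them as a clade.
Only Taxon 5, Taxon 6, Taxon 7, and Taxon 9 show the derived state 'yes' for II, supporting them as a clade.
III (derived state 'yes') is shared by Taxon 5 and Taxon 6 — a synapomorphy uniting that clade.
Most parsimonious ingroup topology: (((Taxon 9,(Taxon 6,Taxon 5)),Taxon 7),Taxon 1).
Taxon 6 and Taxon 7 share a more recent common ancestor with each other than either does with Taxon 1, so Taxon 1 is the least closely related of the three.

Taxon 1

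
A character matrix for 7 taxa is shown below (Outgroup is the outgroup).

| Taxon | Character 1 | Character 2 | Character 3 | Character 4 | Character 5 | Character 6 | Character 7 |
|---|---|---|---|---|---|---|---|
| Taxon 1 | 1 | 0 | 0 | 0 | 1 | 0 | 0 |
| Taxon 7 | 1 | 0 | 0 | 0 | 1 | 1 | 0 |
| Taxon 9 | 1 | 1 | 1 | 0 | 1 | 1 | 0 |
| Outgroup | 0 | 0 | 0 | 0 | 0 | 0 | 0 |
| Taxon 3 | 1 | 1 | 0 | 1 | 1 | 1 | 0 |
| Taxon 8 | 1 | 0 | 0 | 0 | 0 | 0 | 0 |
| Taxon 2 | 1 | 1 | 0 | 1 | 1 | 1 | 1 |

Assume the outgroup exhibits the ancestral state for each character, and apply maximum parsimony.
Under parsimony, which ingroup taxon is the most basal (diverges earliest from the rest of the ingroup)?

The outgroup has state '0' for every character, so '1' is the derived state throughout.
Character 1 (derived state '1') is shared by all ingroup taxa — unites the whole ingroup.
Character 2 (derived state '1') is shared by Taxon 2, Taxon 3, and Taxon 9 — a synapomorphy uniting that clade.
Character 3: derived state '1' in Taxon 9 only — an autapomorphy, so it tells us nothing about relationships among taxa.
Character 4: derived state '1' in Taxon 2 and Taxon 3 only — synapomorphy for {Taxon 2, Taxon 3}.
Only Taxon 1, Taxon 2, Taxon 3, Taxon 7, and Taxon 9 show the derived state '1' for Character 5, supporting them as a clade.
Character 6: derived state '1' in Taxon 2, Taxon 3, Taxon 7, and Taxon 9 only — synapomorphy for {Taxon 2, Taxon 3, Taxon 7, Taxon 9}.
Character 7: derived state '1' in Taxon 2 only — an autapomorphy, so it tells us nothing about relationships among taxa.
Most parsimonious ingroup topology: (Taxon 8,(Taxon 1,(((Taxon 2,Taxon 3),Taxon 9),Taxon 7))).
Taxon 8 is sister to the clade containing all other ingroup taxa, so it is the earliest-diverging (most basal) ingroup lineage.

Taxon 8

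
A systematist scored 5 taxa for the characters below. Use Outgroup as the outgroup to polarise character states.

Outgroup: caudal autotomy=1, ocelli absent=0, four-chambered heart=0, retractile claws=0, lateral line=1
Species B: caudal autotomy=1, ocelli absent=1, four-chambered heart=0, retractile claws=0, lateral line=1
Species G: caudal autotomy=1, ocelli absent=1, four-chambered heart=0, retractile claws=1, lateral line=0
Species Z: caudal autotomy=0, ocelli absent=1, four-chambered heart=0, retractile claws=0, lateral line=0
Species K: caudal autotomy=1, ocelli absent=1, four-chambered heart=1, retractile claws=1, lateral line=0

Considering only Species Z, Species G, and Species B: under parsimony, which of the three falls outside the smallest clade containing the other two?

Species B

Character polarity is set by the outgroup: the derived state is whichever differs from the outgroup's state, so for caudal autotomy, lateral line the derived state is '0', and for the remaining characters it is '1'.
caudal autotomy (derived state '0') is unique to Species Z (autapomorphy; uninformative for grouping).
ocelli absent (derived state '1') is shared by all ingroup taxa — unites the whole ingroup.
four-chambered heart: derived state '1' in Species K only — an autapomorphy, so it tells us nothing about relationships among taxa.
retractile claws: derived state '1' in Species G and Species K only — synapomorphy for {Species G, Species K}.
Only Species G, Species K, and Species Z show the derived state '0' for lateral line, supporting them as a clade.
Most parsimonious ingroup topology: (Species B,((Species G,Species K),Species Z)).
Species G and Species Z share a more recent common ancestor with each other than either does with Species B, so Species B is the least closely related of the three.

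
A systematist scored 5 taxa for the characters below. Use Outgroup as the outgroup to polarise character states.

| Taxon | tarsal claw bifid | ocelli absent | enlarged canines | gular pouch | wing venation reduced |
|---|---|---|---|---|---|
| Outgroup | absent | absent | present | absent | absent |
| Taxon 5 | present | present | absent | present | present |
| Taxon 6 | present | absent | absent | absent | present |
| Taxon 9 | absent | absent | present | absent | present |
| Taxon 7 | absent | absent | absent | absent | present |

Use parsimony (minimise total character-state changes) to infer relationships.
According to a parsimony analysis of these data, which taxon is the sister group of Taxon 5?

Taxon 6

Character polarity is set by the outgroup: the derived state is whichever differs from the outgroup's state, so for enlarged canines the derived state is 'absent', and for the remaining characters it is 'present'.
tarsal claw bifid: derived state 'present' in Taxon 5 and Taxon 6 only — synapomorphy for {Taxon 5, Taxon 6}.
ocelli absent (derived state 'present') is unique to Taxon 5 (autapomorphy; uninformative for grouping).
enlarged canines: derived state 'absent' in Taxon 5, Taxon 6, and Taxon 7 only — synapomorphy for {Taxon 5, Taxon 6, Taxon 7}.
gular pouch: derived state 'present' in Taxon 5 only — an autapomorphy, so it tells us nothing about relationships among taxa.
wing venation reduced (derived state 'present') is shared by all ingroup taxa — unites the whole ingroup.
Most parsimonious ingroup topology: (((Taxon 5,Taxon 6),Taxon 7),Taxon 9).
Taxon 5 and Taxon 6 form a cherry on this tree, so they are sister taxa.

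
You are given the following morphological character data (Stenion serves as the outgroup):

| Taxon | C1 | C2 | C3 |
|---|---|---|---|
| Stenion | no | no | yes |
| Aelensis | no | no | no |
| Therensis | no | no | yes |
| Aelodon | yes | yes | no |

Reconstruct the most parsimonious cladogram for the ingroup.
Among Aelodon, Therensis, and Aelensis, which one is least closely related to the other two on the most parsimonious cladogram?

Character polarity is set by the outgroup: the derived state is whichever differs from the outgroup's state, so for C3 the derived state is 'no', and for the remaining characters it is 'yes'.
C1: derived state 'yes' in Aelodon only — an autapomorphy, so it tells us nothing about relationships among taxa.
C2 (derived state 'yes') is unique to Aelodon (autapomorphy; uninformative for grouping).
C3 (derived state 'no') is shared by Aelensis and Aelodon — a synapomorphy uniting that clade.
Most parsimonious ingroup topology: ((Aelensis,Aelodon),Therensis).
Aelodon and Aelensis share a more recent common ancestor with each other than either does with Therensis, so Therensis is the least closely related of the three.

Therensis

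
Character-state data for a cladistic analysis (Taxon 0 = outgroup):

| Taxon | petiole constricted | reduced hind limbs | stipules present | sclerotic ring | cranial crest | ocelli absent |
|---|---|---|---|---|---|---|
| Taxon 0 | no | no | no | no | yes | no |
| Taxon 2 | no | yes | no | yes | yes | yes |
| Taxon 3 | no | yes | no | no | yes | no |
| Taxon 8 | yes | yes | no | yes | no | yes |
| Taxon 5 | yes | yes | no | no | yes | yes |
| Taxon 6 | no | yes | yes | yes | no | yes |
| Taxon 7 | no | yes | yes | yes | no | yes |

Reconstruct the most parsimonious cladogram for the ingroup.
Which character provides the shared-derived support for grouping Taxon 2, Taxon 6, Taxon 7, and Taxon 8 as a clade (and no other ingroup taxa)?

sclerotic ring

Character polarity is set by the outgroup: the derived state is whichever differs from the outgroup's state, so for cranial crest the derived state is 'no', and for the remaining characters it is 'yes'.
petiole constricted groups Taxon 5 and Taxon 8, which is incompatible with the clades supported by the remaining characters; treating it as convergent (homoplasy) costs fewer steps than any alternative tree.
reduced hind limbs (derived state 'yes') is shared by all ingroup taxa — unites the whole ingroup.
stipules present: derived state 'yes' in Taxon 6 and Taxon 7 only — synapomorphy for {Taxon 6, Taxon 7}.
sclerotic ring: derived state 'yes' in Taxon 2, Taxon 6, Taxon 7, and Taxon 8 only — synapomorphy for {Taxon 2, Taxon 6, Taxon 7, Taxon 8}.
Only Taxon 6, Taxon 7, and Taxon 8 show the derived state 'no' for cranial crest, supporting them as a clade.
ocelli absent: derived state 'yes' in Taxon 2, Taxon 5, Taxon 6, Taxon 7, and Taxon 8 only — synapomorphy for {Taxon 2, Taxon 5, Taxon 6, Taxon 7, Taxon 8}.
Most parsimonious ingroup topology: ((((Taxon 8,(Taxon 6,Taxon 7)),Taxon 2),Taxon 5),Taxon 3).
The clade {Taxon 2, Taxon 6, Taxon 7, Taxon 8} is supported by sclerotic ring: its derived state 'yes' occurs in exactly those taxa and in no other taxon (including the outgroup).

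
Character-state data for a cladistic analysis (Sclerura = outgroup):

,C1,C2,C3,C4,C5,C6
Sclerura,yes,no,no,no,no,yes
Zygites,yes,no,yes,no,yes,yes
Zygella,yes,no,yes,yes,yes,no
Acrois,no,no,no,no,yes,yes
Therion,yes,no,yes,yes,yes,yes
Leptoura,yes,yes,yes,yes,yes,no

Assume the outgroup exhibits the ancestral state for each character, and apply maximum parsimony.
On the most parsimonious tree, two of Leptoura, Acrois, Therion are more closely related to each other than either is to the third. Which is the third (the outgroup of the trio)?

Character polarity is set by the outgroup: the derived state is whichever differs from the outgroup's state, so for C1, C6 the derived state is 'no', and for the remaining characters it is 'yes'.
C1 (derived state 'no') is unique to Acrois (autapomorphy; uninformative for grouping).
C2: derived state 'yes' in Leptoura only — an autapomorphy, so it tells us nothing about relationships among taxa.
C3 (derived state 'yes') is shared by Leptoura, Therion, Zygella, and Zygites — a synapomorphy uniting that clade.
C4 (derived state 'yes') is shared by Leptoura, Therion, and Zygella — a synapomorphy uniting that clade.
C5 (derived state 'yes') is shared by all ingroup taxa — unites the whole ingroup.
Only Leptoura and Zygella show the derived state 'no' for C6, supporting them as a clade.
Most parsimonious ingroup topology: (Acrois,(((Zygella,Leptoura),Therion),Zygites)).
Therion and Leptoura share a more recent common ancestor with each other than either does with Acrois, so Acrois is the least closely related of the three.

Acrois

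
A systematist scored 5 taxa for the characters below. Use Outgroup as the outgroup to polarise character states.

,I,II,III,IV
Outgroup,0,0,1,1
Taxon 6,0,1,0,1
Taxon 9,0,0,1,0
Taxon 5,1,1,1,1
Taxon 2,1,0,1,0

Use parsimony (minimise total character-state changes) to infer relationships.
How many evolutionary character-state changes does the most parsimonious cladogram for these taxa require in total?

Character polarity is set by the outgroup: the derived state is whichever differs from the outgroup's state, so for III, IV the derived state is '0', and for the remaining characters it is '1'.
I groups Taxon 2 and Taxon 5, which is incompatible with the clades supported by the remaining characters; treating it as convergent (homoplasy) costs fewer steps than any alternative tree.
II: derived state '1' in Taxon 5 and Taxon 6 only — synapomorphy for {Taxon 5, Taxon 6}.
III (derived state '0') is unique to Taxon 6 (autapomorphy; uninformative for grouping).
IV: derived state '0' in Taxon 2 and Taxon 9 only — synapomorphy for {Taxon 2, Taxon 9}.
Most parsimonious ingroup topology: ((Taxon 6,Taxon 5),(Taxon 9,Taxon 2)).
Changes per character on this tree: I: 2; II: 1; III: 1; IV: 1.
Total = 5.

5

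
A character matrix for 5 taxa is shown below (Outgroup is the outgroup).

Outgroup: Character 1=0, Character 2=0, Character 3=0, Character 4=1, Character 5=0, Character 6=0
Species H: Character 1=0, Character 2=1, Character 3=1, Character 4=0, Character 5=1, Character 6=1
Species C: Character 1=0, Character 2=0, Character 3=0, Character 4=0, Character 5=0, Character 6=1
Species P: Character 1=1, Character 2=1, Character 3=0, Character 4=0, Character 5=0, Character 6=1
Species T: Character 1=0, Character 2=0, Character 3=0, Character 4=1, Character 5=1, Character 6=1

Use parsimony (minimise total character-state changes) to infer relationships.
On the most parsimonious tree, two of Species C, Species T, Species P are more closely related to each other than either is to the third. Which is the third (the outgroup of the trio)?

Character polarity is set by the outgroup: the derived state is whichever differs from the outgroup's state, so for Character 4 the derived state is '0', and for the remaining characters it is '1'.
Character 1 (derived state '1') is unique to Species P (autapomorphy; uninformative for grouping).
Character 2: derived state '1' in Species H and Species P only — synapomorphy for {Species H, Species P}.
Character 3 (derived state '1') is unique to Species H (autapomorphy; uninformative for grouping).
Character 4 (derived state '0') is shared by Species C, Species H, and Species P — a synapomorphy uniting that clade.
Character 5 groups Species H and Species T, which is incompatible with the clades supported by the remaining characters; treating it as convergent (homoplasy) costs fewer steps than any alternative tree.
All ingroup taxa share the derived state '1' for Character 6; it defines the ingroup but does not resolve relationships within it.
Most parsimonious ingroup topology: (((Species H,Species P),Species C),Species T).
Species C and Species P share a more recent common ancestor with each other than either does with Species T, so Species T is the least closely related of the three.

Species T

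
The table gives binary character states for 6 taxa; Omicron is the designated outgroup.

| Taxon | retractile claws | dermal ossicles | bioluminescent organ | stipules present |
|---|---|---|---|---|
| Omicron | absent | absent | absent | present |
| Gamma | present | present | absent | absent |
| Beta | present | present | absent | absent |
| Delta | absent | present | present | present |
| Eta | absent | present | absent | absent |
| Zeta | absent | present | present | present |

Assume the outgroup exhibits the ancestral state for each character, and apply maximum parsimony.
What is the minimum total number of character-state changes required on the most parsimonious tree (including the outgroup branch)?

Character polarity is set by the outgroup: the derived state is whichever differs from the outgroup's state, so for stipules present the derived state is 'absent', and for the remaining characters it is 'present'.
Only Beta and Gamma show the derived state 'present' for retractile claws, supporting them as a clade.
dermal ossicles (derived state 'present') is shared by all ingroup taxa — unites the whole ingroup.
bioluminescent organ: derived state 'present' in Delta and Zeta only — synapomorphy for {Delta, Zeta}.
stipules present (derived state 'absent') is shared by Beta, Eta, and Gamma — a synapomorphy uniting that clade.
Most parsimonious ingroup topology: (((Gamma,Beta),Eta),(Delta,Zeta)).
Changes per character on this tree: retractile claws: 1; dermal ossicles: 1; bioluminescent organ: 1; stipules present: 1.
Total = 4.

4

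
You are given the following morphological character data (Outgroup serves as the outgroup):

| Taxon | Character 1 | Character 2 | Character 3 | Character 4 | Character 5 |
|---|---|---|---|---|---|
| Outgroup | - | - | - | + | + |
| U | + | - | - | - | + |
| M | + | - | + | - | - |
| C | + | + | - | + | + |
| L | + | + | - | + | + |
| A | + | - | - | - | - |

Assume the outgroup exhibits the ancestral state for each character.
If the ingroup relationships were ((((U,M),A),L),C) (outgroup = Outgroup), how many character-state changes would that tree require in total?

7

Map each character onto ((((U,M),A),L),C) (rooted by Outgroup) and count the minimum state changes it requires (Fitch parsimony):
Character 1: 1; Character 2: 2; Character 3: 1; Character 4: 1; Character 5: 2.
Total tree length = 7.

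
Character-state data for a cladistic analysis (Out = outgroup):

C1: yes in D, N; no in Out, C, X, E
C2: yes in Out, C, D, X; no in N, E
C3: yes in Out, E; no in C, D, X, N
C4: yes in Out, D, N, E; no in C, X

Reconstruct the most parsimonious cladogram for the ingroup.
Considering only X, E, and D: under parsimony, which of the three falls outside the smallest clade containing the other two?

Character polarity is set by the outgroup: the derived state is whichever differs from the outgroup's state, so for C2, C3, C4 the derived state is 'no', and for the remaining characters it is 'yes'.
Only D and N show the derived state 'yes' for C1, supporting them as a clade.
C2 (state 'no') occurs in E and N but conflicts with the nesting implied by the other characters — most parsimoniously interpreted as homoplasy.
Only C, D, N, and X show the derived state 'no' for C3, supporting them as a clade.
Only C and X show the derived state 'no' for C4, supporting them as a clade.
Most parsimonious ingroup topology: (((C,X),(D,N)),E).
X and D share a more recent common ancestor with each other than either does with E, so E is the least closely related of the three.

E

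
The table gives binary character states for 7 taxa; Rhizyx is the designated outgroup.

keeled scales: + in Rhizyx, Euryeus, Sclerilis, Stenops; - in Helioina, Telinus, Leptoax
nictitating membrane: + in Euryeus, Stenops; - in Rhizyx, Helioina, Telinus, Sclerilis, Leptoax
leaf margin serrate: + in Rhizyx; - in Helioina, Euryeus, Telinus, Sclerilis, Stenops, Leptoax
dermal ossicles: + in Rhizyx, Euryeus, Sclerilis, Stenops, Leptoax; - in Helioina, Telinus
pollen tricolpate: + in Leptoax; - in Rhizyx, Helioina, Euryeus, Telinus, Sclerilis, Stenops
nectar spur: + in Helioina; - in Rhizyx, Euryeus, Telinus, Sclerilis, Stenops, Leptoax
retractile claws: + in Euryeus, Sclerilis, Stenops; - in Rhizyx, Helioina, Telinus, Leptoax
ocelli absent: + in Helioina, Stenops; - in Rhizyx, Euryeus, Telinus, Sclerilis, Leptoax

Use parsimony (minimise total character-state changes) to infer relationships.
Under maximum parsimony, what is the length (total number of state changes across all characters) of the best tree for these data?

Character polarity is set by the outgroup: the derived state is whichever differs from the outgroup's state, so for keeled scales, leaf margin serrate, dermal ossicles the derived state is '-', and for the remaining characters it is '+'.
keeled scales: derived state '-' in Helioina, Leptoax, and Telinus only — synapomorphy for {Helioina, Leptoax, Telinus}.
nictitating membrane: derived state '+' in Euryeus and Stenops only — synapomorphy for {Euryeus, Stenops}.
leaf margin serrate (derived state '-') is shared by all ingroup taxa — unites the whole ingroup.
dermal ossicles (derived state '-') is shared by Helioina and Telinus — a synapomorphy uniting that clade.
pollen tricolpate (derived state '+') is unique to Leptoax (autapomorphy; uninformative for grouping).
nectar spur: derived state '+' in Helioina only — an autapomorphy, so it tells us nothing about relationships among taxa.
Only Euryeus, Sclerilis, and Stenops show the derived state '+' for retractile claws, supporting them as a clade.
ocelli absent (state '+') occurs in Helioina and Stenops but conflicts with the nesting implied by the other characters — most parsimoniously interpreted as homoplasy.
Most parsimonious ingroup topology: (((Helioina,Telinus),Leptoax),((Euryeus,Stenops),Sclerilis)).
Changes per character on this tree: keeled scales: 1; nictitating membrane: 1; leaf margin serrate: 1; dermal ossicles: 1; pollen tricolpate: 1; nectar spur: 1; retractile claws: 1; ocelli absent: 2.
Total = 9.

9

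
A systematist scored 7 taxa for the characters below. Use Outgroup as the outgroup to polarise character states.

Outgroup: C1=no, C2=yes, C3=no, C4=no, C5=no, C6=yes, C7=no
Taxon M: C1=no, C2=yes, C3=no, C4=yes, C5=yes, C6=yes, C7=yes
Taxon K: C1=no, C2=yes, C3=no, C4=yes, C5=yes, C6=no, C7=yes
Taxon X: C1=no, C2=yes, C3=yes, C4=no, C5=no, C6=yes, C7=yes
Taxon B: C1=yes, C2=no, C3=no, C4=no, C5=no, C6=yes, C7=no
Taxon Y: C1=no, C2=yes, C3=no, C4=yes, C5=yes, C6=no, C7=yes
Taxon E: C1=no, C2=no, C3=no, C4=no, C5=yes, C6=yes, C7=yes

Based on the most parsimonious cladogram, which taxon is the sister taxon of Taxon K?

Taxon Y

Character polarity is set by the outgroup: the derived state is whichever differs from the outgroup's state, so for C2, C6 the derived state is 'no', and for the remaining characters it is 'yes'.
C1 (derived state 'yes') is unique to Taxon B (autapomorphy; uninformative for grouping).
C2 groups Taxon B and Taxon E, which is incompatible with the clades supported by the remaining characters; treating it as convergent (homoplasy) costs fewer steps than any alternative tree.
C3: derived state 'yes' in Taxon X only — an autapomorphy, so it tells us nothing about relationships among taxa.
C4 (derived state 'yes') is shared by Taxon K, Taxon M, and Taxon Y — a synapomorphy uniting that clade.
C5: derived state 'yes' in Taxon E, Taxon K, Taxon M, and Taxon Y only — synapomorphy for {Taxon E, Taxon K, Taxon M, Taxon Y}.
Only Taxon K and Taxon Y show the derived state 'no' for C6, supporting them as a clade.
C7: derived state 'yes' in Taxon E, Taxon K, Taxon M, Taxon X, and Taxon Y only — synapomorphy for {Taxon E, Taxon K, Taxon M, Taxon X, Taxon Y}.
Most parsimonious ingroup topology: ((((Taxon M,(Taxon K,Taxon Y)),Taxon E),Taxon X),Taxon B).
Taxon K and Taxon Y form a cherry on this tree, so they are sister taxa.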